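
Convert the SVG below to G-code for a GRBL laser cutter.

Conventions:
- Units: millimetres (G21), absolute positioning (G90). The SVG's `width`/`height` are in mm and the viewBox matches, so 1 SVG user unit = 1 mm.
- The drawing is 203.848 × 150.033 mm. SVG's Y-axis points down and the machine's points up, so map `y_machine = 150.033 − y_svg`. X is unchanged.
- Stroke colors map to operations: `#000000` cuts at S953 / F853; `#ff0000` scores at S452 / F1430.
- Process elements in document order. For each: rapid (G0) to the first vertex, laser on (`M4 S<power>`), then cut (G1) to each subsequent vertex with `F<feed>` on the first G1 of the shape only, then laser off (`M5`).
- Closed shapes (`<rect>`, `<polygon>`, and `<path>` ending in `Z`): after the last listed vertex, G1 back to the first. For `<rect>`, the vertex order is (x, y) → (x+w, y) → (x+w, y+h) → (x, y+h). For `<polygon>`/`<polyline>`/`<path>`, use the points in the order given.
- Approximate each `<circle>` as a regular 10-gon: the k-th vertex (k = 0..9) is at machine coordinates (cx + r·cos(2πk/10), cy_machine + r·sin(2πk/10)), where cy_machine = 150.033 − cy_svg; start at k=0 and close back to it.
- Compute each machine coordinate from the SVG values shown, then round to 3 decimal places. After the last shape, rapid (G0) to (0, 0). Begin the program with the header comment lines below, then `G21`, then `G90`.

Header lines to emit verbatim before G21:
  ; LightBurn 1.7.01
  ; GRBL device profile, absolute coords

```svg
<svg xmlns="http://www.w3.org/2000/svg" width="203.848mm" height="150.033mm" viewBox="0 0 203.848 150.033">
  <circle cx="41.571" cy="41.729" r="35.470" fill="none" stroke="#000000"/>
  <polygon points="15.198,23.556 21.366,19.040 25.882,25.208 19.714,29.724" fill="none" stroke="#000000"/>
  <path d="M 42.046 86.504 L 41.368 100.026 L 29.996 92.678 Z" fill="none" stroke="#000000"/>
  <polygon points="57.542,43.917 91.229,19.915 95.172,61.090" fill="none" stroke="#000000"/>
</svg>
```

; LightBurn 1.7.01
; GRBL device profile, absolute coords
G21
G90
G0 X77.041 Y108.304
M4 S953
G1 X70.267 Y129.153 F853
G1 X52.532 Y142.038
G1 X30.610 Y142.038
G1 X12.875 Y129.153
G1 X6.101 Y108.304
G1 X12.875 Y87.455
G1 X30.610 Y74.570
G1 X52.532 Y74.570
G1 X70.267 Y87.455
G1 X77.041 Y108.304
M5
G0 X15.198 Y126.477
M4 S953
G1 X21.366 Y130.993 F853
G1 X25.882 Y124.825
G1 X19.714 Y120.309
G1 X15.198 Y126.477
M5
G0 X42.046 Y63.529
M4 S953
G1 X41.368 Y50.007 F853
G1 X29.996 Y57.355
G1 X42.046 Y63.529
M5
G0 X57.542 Y106.116
M4 S953
G1 X91.229 Y130.118 F853
G1 X95.172 Y88.943
G1 X57.542 Y106.116
M5
G0 X0.000 Y0.000

viewBox `0 0 203.848 150.033` with mm width/height → 1 unit = 1 mm. Flip: y_m = 150.033 − y_svg.

**Shape 1** — `<circle>` circle, stroke `#000000` → cut (S953, F853). Machine vertices: (77.041,108.304) → (70.267,129.153) → (52.532,142.038) → (30.610,142.038) → (12.875,129.153) → (6.101,108.304) → (12.875,87.455) → (30.610,74.570) → (52.532,74.570) → (70.267,87.455) → (77.041,108.304). Closed: final G1 returns to the first vertex.

**Shape 2** — `<polygon>` regular polygon, stroke `#000000` → cut (S953, F853). Machine vertices: (15.198,126.477) → (21.366,130.993) → (25.882,124.825) → (19.714,120.309) → (15.198,126.477). Closed: final G1 returns to the first vertex.

**Shape 3** — `<path>` regular polygon, stroke `#000000` → cut (S953, F853). Machine vertices: (42.046,63.529) → (41.368,50.007) → (29.996,57.355) → (42.046,63.529). Closed: final G1 returns to the first vertex.

**Shape 4** — `<polygon>` regular polygon, stroke `#000000` → cut (S953, F853). Machine vertices: (57.542,106.116) → (91.229,130.118) → (95.172,88.943) → (57.542,106.116). Closed: final G1 returns to the first vertex.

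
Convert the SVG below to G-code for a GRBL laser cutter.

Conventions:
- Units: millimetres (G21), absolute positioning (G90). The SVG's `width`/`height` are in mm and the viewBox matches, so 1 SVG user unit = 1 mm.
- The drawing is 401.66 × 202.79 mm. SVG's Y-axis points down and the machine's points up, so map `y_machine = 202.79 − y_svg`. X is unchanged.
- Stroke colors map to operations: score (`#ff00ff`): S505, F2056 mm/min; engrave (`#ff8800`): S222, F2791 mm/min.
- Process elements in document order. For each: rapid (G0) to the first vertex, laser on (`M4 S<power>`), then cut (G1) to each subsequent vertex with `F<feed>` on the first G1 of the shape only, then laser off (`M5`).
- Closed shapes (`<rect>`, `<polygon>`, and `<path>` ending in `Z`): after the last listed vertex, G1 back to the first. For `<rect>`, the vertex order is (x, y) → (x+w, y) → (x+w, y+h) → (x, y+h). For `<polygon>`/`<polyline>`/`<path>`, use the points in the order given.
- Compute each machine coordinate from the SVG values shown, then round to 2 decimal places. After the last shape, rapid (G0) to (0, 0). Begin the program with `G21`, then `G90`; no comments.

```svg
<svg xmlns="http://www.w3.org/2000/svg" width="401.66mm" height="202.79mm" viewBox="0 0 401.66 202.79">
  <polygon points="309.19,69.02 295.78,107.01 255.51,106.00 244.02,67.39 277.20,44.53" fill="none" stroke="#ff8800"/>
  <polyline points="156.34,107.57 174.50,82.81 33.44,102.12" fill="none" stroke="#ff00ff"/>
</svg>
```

G21
G90
G0 X309.19 Y133.77
M4 S222
G1 X295.78 Y95.78 F2791
G1 X255.51 Y96.79
G1 X244.02 Y135.40
G1 X277.20 Y158.26
G1 X309.19 Y133.77
M5
G0 X156.34 Y95.22
M4 S505
G1 X174.50 Y119.98 F2056
G1 X33.44 Y100.67
M5
G0 X0.00 Y0.00

viewBox `0 0 401.66 202.79` with mm width/height → 1 unit = 1 mm. Flip: y_m = 202.79 − y_svg.

**Shape 1** — `<polygon>` regular polygon, stroke `#ff8800` → engrave (S222, F2791). Machine vertices: (309.19,133.77) → (295.78,95.78) → (255.51,96.79) → (244.02,135.40) → (277.20,158.26) → (309.19,133.77). Closed: final G1 returns to the first vertex.

**Shape 2** — `<polyline>` open polyline, stroke `#ff00ff` → score (S505, F2056). Machine vertices: (156.34,95.22) → (174.50,119.98) → (33.44,100.67). Open path.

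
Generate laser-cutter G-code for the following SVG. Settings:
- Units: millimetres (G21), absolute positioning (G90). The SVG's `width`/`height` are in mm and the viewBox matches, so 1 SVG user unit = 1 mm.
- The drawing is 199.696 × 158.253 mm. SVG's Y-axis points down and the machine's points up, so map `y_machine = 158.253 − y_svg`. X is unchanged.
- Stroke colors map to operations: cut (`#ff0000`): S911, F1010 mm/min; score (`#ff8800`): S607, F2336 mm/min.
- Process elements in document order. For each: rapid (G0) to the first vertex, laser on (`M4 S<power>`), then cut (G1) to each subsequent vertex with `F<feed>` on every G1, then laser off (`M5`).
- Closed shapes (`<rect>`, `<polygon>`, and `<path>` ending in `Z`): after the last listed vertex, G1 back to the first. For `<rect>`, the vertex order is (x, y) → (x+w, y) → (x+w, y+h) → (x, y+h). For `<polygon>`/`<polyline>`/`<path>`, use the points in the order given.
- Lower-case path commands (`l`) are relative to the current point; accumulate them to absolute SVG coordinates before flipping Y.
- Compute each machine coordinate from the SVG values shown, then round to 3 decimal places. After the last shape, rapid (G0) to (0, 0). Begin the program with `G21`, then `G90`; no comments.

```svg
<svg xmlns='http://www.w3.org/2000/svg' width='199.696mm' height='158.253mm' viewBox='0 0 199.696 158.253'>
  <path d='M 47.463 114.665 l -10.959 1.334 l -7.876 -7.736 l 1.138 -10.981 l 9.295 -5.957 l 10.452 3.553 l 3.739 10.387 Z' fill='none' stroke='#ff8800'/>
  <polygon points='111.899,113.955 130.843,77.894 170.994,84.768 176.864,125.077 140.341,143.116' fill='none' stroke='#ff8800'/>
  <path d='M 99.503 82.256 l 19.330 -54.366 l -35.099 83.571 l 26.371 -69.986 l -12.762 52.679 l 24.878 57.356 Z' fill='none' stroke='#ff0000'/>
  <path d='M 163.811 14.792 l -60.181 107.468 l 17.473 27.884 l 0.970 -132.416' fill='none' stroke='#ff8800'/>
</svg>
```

Since the viewBox matches the mm dimensions, user units are millimetres directly. The only transform is the Y-flip y_m = 158.253 − y_svg.

Shape 1 is a regular polygon drawn with `<path>`. Its stroke #ff8800 means score at S607, F2336. After flipping Y the toolpath is (47.463,43.588) → (36.504,42.254) → (28.628,49.990) → (29.766,60.971) → (39.061,66.928) → (49.513,63.375) → (53.252,52.988) → (47.463,43.588), returning to the start.

Shape 2 is a regular polygon drawn with `<polygon>`. Its stroke #ff8800 means score at S607, F2336. After flipping Y the toolpath is (111.899,44.298) → (130.843,80.359) → (170.994,73.485) → (176.864,33.176) → (140.341,15.137) → (111.899,44.298), returning to the start.

Shape 3 is a closed polygon drawn with `<path>`. Its stroke #ff0000 means cut at S911, F1010. After flipping Y the toolpath is (99.503,75.997) → (118.833,130.363) → (83.734,46.792) → (110.105,116.778) → (97.343,64.099) → (122.221,6.743) → (99.503,75.997), returning to the start.

Shape 4 is a open polyline drawn with `<path>`. Its stroke #ff8800 means score at S607, F2336. After flipping Y the toolpath is (163.811,143.461) → (103.630,35.993) → (121.103,8.109) → (122.073,140.525).

G21
G90
G0 X47.463 Y43.588
M4 S607
G1 X36.504 Y42.254 F2336
G1 X28.628 Y49.990 F2336
G1 X29.766 Y60.971 F2336
G1 X39.061 Y66.928 F2336
G1 X49.513 Y63.375 F2336
G1 X53.252 Y52.988 F2336
G1 X47.463 Y43.588 F2336
M5
G0 X111.899 Y44.298
M4 S607
G1 X130.843 Y80.359 F2336
G1 X170.994 Y73.485 F2336
G1 X176.864 Y33.176 F2336
G1 X140.341 Y15.137 F2336
G1 X111.899 Y44.298 F2336
M5
G0 X99.503 Y75.997
M4 S911
G1 X118.833 Y130.363 F1010
G1 X83.734 Y46.792 F1010
G1 X110.105 Y116.778 F1010
G1 X97.343 Y64.099 F1010
G1 X122.221 Y6.743 F1010
G1 X99.503 Y75.997 F1010
M5
G0 X163.811 Y143.461
M4 S607
G1 X103.630 Y35.993 F2336
G1 X121.103 Y8.109 F2336
G1 X122.073 Y140.525 F2336
M5
G0 X0.000 Y0.000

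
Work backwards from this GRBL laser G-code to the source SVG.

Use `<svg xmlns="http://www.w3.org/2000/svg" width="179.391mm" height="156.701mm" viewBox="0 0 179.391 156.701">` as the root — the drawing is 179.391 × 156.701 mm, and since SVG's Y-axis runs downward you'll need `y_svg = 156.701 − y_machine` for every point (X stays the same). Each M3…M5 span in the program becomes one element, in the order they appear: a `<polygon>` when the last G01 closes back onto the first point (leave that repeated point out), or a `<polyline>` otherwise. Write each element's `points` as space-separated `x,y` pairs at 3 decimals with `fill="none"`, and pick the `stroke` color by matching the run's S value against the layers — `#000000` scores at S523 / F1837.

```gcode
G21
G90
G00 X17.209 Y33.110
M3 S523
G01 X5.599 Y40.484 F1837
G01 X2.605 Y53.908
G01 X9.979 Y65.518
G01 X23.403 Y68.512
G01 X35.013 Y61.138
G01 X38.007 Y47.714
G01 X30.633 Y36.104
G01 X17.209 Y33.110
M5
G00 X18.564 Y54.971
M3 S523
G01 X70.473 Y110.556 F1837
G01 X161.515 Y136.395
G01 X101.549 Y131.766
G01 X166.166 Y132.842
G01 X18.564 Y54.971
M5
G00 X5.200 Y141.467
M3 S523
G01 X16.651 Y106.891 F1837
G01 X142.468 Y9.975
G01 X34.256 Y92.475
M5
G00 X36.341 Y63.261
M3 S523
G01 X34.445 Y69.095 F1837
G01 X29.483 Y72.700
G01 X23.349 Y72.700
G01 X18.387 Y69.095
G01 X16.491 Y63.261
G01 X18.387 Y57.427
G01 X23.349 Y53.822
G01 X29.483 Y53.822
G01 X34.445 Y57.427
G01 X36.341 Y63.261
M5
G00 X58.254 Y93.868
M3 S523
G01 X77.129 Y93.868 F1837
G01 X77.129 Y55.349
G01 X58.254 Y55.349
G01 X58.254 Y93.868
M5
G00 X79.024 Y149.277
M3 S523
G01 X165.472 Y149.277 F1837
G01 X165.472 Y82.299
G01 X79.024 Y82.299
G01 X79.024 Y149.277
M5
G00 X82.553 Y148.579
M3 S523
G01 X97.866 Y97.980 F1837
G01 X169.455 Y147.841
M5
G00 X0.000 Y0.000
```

Each laser-on run becomes one SVG element. Flip Y back into SVG space with y_svg = 156.701 − y_machine. Every run uses S523, so all elements get stroke `#000000` (score).

Run 1: The run returns to its start, so emit a `<polygon>` with points (Y-flipped): 17.209,123.591 5.599,116.217 2.605,102.793 9.979,91.183 23.403,88.189 35.013,95.563 38.007,108.987 30.633,120.597.

Run 2: The run returns to its start, so emit a `<polygon>` with points (Y-flipped): 18.564,101.730 70.473,46.145 161.515,20.306 101.549,24.935 166.166,23.859.

Run 3: The run is open, so emit a `<polyline>` with points (Y-flipped): 5.200,15.234 16.651,49.810 142.468,146.726 34.256,64.226.

Run 4: The run returns to its start, so emit a `<polygon>` with points (Y-flipped): 36.341,93.440 34.445,87.606 29.483,84.001 23.349,84.001 18.387,87.606 16.491,93.440 18.387,99.274 23.349,102.879 29.483,102.879 34.445,99.274.

Run 5: The run returns to its start, so emit a `<polygon>` with points (Y-flipped): 58.254,62.833 77.129,62.833 77.129,101.352 58.254,101.352.

Run 6: The run returns to its start, so emit a `<polygon>` with points (Y-flipped): 79.024,7.424 165.472,7.424 165.472,74.402 79.024,74.402.

Run 7: The run is open, so emit a `<polyline>` with points (Y-flipped): 82.553,8.122 97.866,58.721 169.455,8.860.

<svg xmlns="http://www.w3.org/2000/svg" width="179.391mm" height="156.701mm" viewBox="0 0 179.391 156.701">
  <polygon points="17.209,123.591 5.599,116.217 2.605,102.793 9.979,91.183 23.403,88.189 35.013,95.563 38.007,108.987 30.633,120.597" fill="none" stroke="#000000"/>
  <polygon points="18.564,101.730 70.473,46.145 161.515,20.306 101.549,24.935 166.166,23.859" fill="none" stroke="#000000"/>
  <polyline points="5.200,15.234 16.651,49.810 142.468,146.726 34.256,64.226" fill="none" stroke="#000000"/>
  <polygon points="36.341,93.440 34.445,87.606 29.483,84.001 23.349,84.001 18.387,87.606 16.491,93.440 18.387,99.274 23.349,102.879 29.483,102.879 34.445,99.274" fill="none" stroke="#000000"/>
  <polygon points="58.254,62.833 77.129,62.833 77.129,101.352 58.254,101.352" fill="none" stroke="#000000"/>
  <polygon points="79.024,7.424 165.472,7.424 165.472,74.402 79.024,74.402" fill="none" stroke="#000000"/>
  <polyline points="82.553,8.122 97.866,58.721 169.455,8.860" fill="none" stroke="#000000"/>
</svg>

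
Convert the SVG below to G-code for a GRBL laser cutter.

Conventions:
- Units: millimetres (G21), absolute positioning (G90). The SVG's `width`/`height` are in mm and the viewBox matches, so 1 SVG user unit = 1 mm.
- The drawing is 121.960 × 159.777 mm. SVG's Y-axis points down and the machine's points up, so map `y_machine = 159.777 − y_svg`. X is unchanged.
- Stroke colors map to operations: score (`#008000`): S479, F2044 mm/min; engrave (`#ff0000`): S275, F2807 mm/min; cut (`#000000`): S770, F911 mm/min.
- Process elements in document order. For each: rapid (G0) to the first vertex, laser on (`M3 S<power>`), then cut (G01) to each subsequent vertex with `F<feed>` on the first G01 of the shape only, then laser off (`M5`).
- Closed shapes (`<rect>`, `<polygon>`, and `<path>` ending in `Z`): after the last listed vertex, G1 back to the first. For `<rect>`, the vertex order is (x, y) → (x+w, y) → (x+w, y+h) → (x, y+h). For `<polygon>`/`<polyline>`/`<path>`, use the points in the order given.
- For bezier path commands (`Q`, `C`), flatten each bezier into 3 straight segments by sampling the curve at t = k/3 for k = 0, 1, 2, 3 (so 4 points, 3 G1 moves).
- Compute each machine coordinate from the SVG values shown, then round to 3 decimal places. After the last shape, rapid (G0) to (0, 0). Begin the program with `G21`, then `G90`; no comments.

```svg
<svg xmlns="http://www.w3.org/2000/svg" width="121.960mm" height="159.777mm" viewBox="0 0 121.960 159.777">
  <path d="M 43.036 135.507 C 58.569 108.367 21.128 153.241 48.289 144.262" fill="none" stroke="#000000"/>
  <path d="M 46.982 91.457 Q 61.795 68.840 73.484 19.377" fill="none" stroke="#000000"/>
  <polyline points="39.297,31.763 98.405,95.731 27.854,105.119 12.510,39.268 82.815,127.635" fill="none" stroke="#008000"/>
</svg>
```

G21
G90
G0 X43.036 Y24.270
M3 S770
G01 X45.266 Y32.067 F911
G01 X38.307 Y19.825
G01 X48.289 Y15.515
M5
G0 X46.982 Y68.320
M3 S770
G01 X56.510 Y86.381 F911
G01 X65.344 Y110.408
G01 X73.484 Y140.400
M5
G0 X39.297 Y128.014
M3 S479
G01 X98.405 Y64.046 F2044
G01 X27.854 Y54.658
G01 X12.510 Y120.509
G01 X82.815 Y32.142
M5
G0 X0.000 Y0.000

viewBox `0 0 121.960 159.777` with mm width/height → 1 unit = 1 mm. Flip: y_m = 159.777 − y_svg.

**Shape 1** — `<path>` cubic bezier, stroke `#000000` → cut (S770, F911). Control points (SVG): P0=(43.036,135.507), P1=(58.569,108.367), P2=(21.128,153.241), P3=(48.289,144.262); sampled at t=k/3. Machine vertices: (43.036,24.270) → (45.266,32.067) → (38.307,19.825) → (48.289,15.515). Open path.

**Shape 2** — `<path>` quadratic bezier, stroke `#000000` → cut (S770, F911). Control points (SVG): P0=(46.982,91.457), P1=(61.795,68.840), P2=(73.484,19.377); sampled at t=k/3. Machine vertices: (46.982,68.320) → (56.510,86.381) → (65.344,110.408) → (73.484,140.400). Open path.

**Shape 3** — `<polyline>` open polyline, stroke `#008000` → score (S479, F2044). Machine vertices: (39.297,128.014) → (98.405,64.046) → (27.854,54.658) → (12.510,120.509) → (82.815,32.142). Open path.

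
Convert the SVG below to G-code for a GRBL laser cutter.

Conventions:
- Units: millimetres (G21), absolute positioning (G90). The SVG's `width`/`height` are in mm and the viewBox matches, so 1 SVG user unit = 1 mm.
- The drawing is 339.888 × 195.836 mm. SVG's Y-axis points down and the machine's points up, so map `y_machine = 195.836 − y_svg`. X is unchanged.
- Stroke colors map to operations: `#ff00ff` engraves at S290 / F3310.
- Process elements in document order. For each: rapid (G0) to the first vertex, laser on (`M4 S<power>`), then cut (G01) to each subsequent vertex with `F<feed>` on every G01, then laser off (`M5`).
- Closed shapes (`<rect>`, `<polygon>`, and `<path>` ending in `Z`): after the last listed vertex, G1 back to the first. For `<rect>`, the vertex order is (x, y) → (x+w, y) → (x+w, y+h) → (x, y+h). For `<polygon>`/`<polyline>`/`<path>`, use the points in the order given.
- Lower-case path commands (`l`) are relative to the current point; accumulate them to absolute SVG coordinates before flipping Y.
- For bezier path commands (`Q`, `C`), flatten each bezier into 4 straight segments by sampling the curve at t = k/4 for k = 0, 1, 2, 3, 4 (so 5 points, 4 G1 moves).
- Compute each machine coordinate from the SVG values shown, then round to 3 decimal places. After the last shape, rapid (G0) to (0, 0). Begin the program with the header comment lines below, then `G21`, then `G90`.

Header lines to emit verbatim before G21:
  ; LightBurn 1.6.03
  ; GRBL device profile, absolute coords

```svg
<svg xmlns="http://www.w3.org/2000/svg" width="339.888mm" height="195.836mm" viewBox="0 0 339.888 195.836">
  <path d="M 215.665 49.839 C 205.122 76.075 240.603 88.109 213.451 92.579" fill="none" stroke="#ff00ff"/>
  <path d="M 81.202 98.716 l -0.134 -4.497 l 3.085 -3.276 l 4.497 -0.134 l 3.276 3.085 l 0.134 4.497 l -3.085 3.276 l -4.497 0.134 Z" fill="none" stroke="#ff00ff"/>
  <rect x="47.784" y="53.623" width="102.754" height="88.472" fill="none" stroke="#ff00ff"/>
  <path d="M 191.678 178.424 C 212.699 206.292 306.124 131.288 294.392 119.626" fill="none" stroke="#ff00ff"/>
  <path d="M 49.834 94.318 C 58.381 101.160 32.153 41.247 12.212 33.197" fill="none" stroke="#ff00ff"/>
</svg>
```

; LightBurn 1.6.03
; GRBL device profile, absolute coords
G21
G90
G0 X215.665 Y145.997
M4 S290
G01 X214.689 Y128.879 F3310
G01 X220.786 Y116.465 F3310
G01 X223.769 Y108.131 F3310
G01 X213.451 Y103.257 F3310
M5
G0 X81.202 Y97.120
M4 S290
G01 X81.068 Y101.617 F3310
G01 X84.153 Y104.893 F3310
G01 X88.650 Y105.027 F3310
G01 X91.926 Y101.942 F3310
G01 X92.060 Y97.445 F3310
G01 X88.975 Y94.169 F3310
G01 X84.478 Y94.035 F3310
G01 X81.202 Y97.120 F3310
M5
G0 X47.784 Y142.213
M4 S290
G01 X150.538 Y142.213 F3310
G01 X150.538 Y53.741 F3310
G01 X47.784 Y53.741 F3310
G01 X47.784 Y142.213 F3310
M5
G0 X191.678 Y17.412
M4 S290
G01 X218.245 Y13.202 F3310
G01 X255.317 Y31.987 F3310
G01 X286.248 Y58.184 F3310
G01 X294.392 Y76.210 F3310
M5
G0 X49.834 Y101.518
M4 S290
G01 X50.366 Y107.050 F3310
G01 X41.706 Y126.494 F3310
G01 X27.705 Y148.731 F3310
G01 X12.212 Y162.639 F3310
M5
G0 X0.000 Y0.000

viewBox `0 0 339.888 195.836` with mm width/height → 1 unit = 1 mm. Flip: y_m = 195.836 − y_svg.

**Shape 1** — `<path>` cubic bezier, stroke `#ff00ff` → engrave (S290, F3310). Control points (SVG): P0=(215.665,49.839), P1=(205.122,76.075), P2=(240.603,88.109), P3=(213.451,92.579); sampled at t=k/4. Machine vertices: (215.665,145.997) → (214.689,128.879) → (220.786,116.465) → (223.769,108.131) → (213.451,103.257). Open path.

**Shape 2** — `<path>` regular polygon, stroke `#ff00ff` → engrave (S290, F3310). Machine vertices: (81.202,97.120) → (81.068,101.617) → (84.153,104.893) → (88.650,105.027) → (91.926,101.942) → (92.060,97.445) → (88.975,94.169) → (84.478,94.035) → (81.202,97.120). Closed: final G1 returns to the first vertex.

**Shape 3** — `<rect>` rectangle, stroke `#ff00ff` → engrave (S290, F3310). Machine vertices: (47.784,142.213) → (150.538,142.213) → (150.538,53.741) → (47.784,53.741) → (47.784,142.213). Closed: final G1 returns to the first vertex.

**Shape 4** — `<path>` cubic bezier, stroke `#ff00ff` → engrave (S290, F3310). Control points (SVG): P0=(191.678,178.424), P1=(212.699,206.292), P2=(306.124,131.288), P3=(294.392,119.626); sampled at t=k/4. Machine vertices: (191.678,17.412) → (218.245,13.202) → (255.317,31.987) → (286.248,58.184) → (294.392,76.210). Open path.

**Shape 5** — `<path>` cubic bezier, stroke `#ff00ff` → engrave (S290, F3310). Control points (SVG): P0=(49.834,94.318), P1=(58.381,101.160), P2=(32.153,41.247), P3=(12.212,33.197); sampled at t=k/4. Machine vertices: (49.834,101.518) → (50.366,107.050) → (41.706,126.494) → (27.705,148.731) → (12.212,162.639). Open path.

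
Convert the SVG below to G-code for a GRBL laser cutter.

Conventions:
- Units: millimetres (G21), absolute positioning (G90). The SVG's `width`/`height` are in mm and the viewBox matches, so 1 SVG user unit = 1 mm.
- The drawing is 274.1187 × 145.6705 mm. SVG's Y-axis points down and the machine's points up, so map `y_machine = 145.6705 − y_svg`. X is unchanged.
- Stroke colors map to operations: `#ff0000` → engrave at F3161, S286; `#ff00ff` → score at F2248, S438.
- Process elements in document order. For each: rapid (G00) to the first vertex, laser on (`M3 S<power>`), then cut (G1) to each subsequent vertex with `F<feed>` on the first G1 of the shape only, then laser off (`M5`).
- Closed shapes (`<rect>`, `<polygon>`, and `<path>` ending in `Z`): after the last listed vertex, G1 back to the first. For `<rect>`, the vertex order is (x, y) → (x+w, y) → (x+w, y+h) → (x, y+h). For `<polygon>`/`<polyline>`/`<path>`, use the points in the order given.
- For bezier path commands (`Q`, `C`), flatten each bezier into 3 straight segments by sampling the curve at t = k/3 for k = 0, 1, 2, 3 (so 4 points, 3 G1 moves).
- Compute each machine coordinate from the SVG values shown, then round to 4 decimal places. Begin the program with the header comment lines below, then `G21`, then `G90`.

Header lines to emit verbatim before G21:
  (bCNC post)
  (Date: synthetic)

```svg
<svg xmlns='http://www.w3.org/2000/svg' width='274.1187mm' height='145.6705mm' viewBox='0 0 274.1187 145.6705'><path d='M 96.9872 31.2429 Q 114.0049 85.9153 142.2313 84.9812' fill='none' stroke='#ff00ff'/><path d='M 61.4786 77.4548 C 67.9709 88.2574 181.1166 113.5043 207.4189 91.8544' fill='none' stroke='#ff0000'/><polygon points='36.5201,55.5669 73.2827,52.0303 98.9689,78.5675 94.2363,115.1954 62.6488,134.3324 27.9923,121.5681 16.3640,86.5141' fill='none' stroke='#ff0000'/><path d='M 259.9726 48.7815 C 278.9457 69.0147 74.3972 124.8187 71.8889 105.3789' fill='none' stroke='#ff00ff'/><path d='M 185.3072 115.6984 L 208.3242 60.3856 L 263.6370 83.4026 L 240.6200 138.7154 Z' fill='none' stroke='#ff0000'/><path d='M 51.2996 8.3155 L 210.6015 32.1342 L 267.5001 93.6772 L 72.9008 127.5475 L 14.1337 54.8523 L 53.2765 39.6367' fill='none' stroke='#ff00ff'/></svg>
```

viewBox `0 0 274.1187 145.6705` with mm width/height → 1 unit = 1 mm. Flip: y_m = 145.6705 − y_svg.

**Shape 1** — `<path>` quadratic bezier, stroke `#ff00ff` → score (S438, F2248). Control points (SVG): P0=(96.9872,31.2429), P1=(114.0049,85.9153), P2=(142.2313,84.9812); sampled at t=k/3. Machine vertices: (96.9872,114.4276) → (109.5777,84.1578) → (124.6591,66.2451) → (142.2313,60.6893). Open path.

**Shape 2** — `<path>` cubic bezier, stroke `#ff0000` → engrave (S286, F3161). Control points (SVG): P0=(61.4786,77.4548), P1=(67.9709,88.2574), P2=(181.1166,113.5043), P3=(207.4189,91.8544); sampled at t=k/3. Machine vertices: (61.4786,68.2157) → (96.3555,54.8702) → (159.3353,45.5266) → (207.4189,53.8161). Open path.

**Shape 3** — `<polygon>` regular polygon, stroke `#ff0000` → engrave (S286, F3161). Machine vertices: (36.5201,90.1036) → (73.2827,93.6402) → (98.9689,67.1030) → (94.2363,30.4751) → (62.6488,11.3381) → (27.9923,24.1024) → (16.3640,59.1564) → (36.5201,90.1036). Closed: final G1 returns to the first vertex.

**Shape 4** — `<path>` cubic bezier, stroke `#ff00ff` → score (S438, F2248). Control points (SVG): P0=(259.9726,48.7815), P1=(278.9457,69.0147), P2=(74.3972,124.8187), P3=(71.8889,105.3789); sampled at t=k/3. Machine vertices: (259.9726,96.8890) → (220.2000,68.9031) → (125.9824,41.8288) → (71.8889,40.2916). Open path.

**Shape 5** — `<path>` regular polygon, stroke `#ff0000` → engrave (S286, F3161). Machine vertices: (185.3072,29.9721) → (208.3242,85.2849) → (263.6370,62.2679) → (240.6200,6.9551) → (185.3072,29.9721). Closed: final G1 returns to the first vertex.

**Shape 6** — `<path>` open polyline, stroke `#ff00ff` → score (S438, F2248). Machine vertices: (51.2996,137.3550) → (210.6015,113.5363) → (267.5001,51.9933) → (72.9008,18.1230) → (14.1337,90.8182) → (53.2765,106.0338). Open path.

(bCNC post)
(Date: synthetic)
G21
G90
G00 X96.9872 Y114.4276
M3 S438
G1 X109.5777 Y84.1578 F2248
G1 X124.6591 Y66.2451
G1 X142.2313 Y60.6893
M5
G00 X61.4786 Y68.2157
M3 S286
G1 X96.3555 Y54.8702 F3161
G1 X159.3353 Y45.5266
G1 X207.4189 Y53.8161
M5
G00 X36.5201 Y90.1036
M3 S286
G1 X73.2827 Y93.6402 F3161
G1 X98.9689 Y67.1030
G1 X94.2363 Y30.4751
G1 X62.6488 Y11.3381
G1 X27.9923 Y24.1024
G1 X16.3640 Y59.1564
G1 X36.5201 Y90.1036
M5
G00 X259.9726 Y96.8890
M3 S438
G1 X220.2000 Y68.9031 F2248
G1 X125.9824 Y41.8288
G1 X71.8889 Y40.2916
M5
G00 X185.3072 Y29.9721
M3 S286
G1 X208.3242 Y85.2849 F3161
G1 X263.6370 Y62.2679
G1 X240.6200 Y6.9551
G1 X185.3072 Y29.9721
M5
G00 X51.2996 Y137.3550
M3 S438
G1 X210.6015 Y113.5363 F2248
G1 X267.5001 Y51.9933
G1 X72.9008 Y18.1230
G1 X14.1337 Y90.8182
G1 X53.2765 Y106.0338
M5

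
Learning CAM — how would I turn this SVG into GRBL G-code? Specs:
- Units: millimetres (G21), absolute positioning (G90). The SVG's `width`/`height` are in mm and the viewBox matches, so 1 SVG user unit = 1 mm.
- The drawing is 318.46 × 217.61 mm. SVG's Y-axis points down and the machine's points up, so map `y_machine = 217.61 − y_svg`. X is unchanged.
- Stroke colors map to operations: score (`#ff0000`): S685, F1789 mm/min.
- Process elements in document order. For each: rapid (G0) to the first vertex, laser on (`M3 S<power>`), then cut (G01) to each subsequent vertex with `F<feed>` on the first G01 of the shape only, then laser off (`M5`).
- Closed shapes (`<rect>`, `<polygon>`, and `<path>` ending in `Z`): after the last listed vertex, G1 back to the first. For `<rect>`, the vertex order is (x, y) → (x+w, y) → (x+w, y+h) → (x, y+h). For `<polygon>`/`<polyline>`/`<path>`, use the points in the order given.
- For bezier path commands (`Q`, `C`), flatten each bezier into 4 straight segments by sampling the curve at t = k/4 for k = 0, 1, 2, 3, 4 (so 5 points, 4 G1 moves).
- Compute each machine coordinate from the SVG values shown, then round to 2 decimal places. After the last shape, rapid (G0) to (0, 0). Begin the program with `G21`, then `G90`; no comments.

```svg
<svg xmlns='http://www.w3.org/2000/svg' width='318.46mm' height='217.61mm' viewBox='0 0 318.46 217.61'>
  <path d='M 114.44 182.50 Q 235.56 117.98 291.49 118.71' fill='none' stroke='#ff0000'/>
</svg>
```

G21
G90
G0 X114.44 Y35.11
M3 S685
G01 X170.93 Y63.29 F1789
G01 X219.26 Y83.32
G01 X259.45 Y95.19
G01 X291.49 Y98.90
M5
G0 X0.00 Y0.00

Since the viewBox matches the mm dimensions, user units are millimetres directly. The only transform is the Y-flip y_m = 217.61 − y_svg.

Shape 1 is a quadratic bezier drawn with `<path>`. Its stroke #ff0000 means score at S685, F1789. After flipping Y the toolpath is (114.44,35.11) → (170.93,63.29) → (219.26,83.32) → (259.45,95.19) → (291.49,98.90).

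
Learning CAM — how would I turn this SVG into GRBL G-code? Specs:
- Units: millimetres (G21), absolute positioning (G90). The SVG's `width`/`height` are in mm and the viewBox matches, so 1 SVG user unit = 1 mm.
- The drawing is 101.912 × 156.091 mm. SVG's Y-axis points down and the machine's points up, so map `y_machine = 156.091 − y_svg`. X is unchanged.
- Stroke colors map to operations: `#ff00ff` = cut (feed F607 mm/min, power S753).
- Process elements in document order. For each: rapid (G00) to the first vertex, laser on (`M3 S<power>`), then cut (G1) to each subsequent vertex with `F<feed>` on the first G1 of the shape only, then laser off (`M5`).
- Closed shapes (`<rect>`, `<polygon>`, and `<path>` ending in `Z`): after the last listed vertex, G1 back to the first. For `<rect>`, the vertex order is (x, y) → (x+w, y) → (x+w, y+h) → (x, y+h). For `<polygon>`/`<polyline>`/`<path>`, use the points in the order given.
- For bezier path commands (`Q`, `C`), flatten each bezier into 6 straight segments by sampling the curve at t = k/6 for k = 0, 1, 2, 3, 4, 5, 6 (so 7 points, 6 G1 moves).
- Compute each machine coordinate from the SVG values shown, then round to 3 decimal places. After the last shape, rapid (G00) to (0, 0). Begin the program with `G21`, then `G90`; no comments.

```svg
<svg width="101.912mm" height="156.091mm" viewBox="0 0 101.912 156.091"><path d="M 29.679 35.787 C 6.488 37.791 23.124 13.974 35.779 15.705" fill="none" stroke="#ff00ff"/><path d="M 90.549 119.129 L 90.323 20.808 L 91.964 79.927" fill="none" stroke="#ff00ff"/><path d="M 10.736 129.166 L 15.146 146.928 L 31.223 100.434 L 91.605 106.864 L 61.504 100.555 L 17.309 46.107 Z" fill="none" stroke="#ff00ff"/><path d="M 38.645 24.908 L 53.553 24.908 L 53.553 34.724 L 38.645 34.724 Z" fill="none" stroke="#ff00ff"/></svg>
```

G21
G90
G00 X29.679 Y120.304
M3 S753
G1 X21.200 Y121.216 F607
G1 X18.141 Y125.004
G1 X19.287 Y130.243
G1 X23.420 Y135.504
G1 X29.323 Y139.360
G1 X35.779 Y140.386
M5
G00 X90.549 Y36.962
M3 S753
G1 X90.323 Y135.283 F607
G1 X91.964 Y76.164
M5
G00 X10.736 Y26.925
M3 S753
G1 X15.146 Y9.163 F607
G1 X31.223 Y55.657
G1 X91.605 Y49.227
G1 X61.504 Y55.536
G1 X17.309 Y109.984
G1 X10.736 Y26.925
M5
G00 X38.645 Y131.183
M3 S753
G1 X53.553 Y131.183 F607
G1 X53.553 Y121.367
G1 X38.645 Y121.367
G1 X38.645 Y131.183
M5
G00 X0.000 Y0.000

1 u = 1 mm; y_m = 156.091 − y.

[1] `<path>` cubic bezier, #ff00ff→cut S753 F607: (29.679,120.304) → (21.200,121.216) → (18.141,125.004) → (19.287,130.243) → (23.420,135.504) → (29.323,139.360) → (35.779,140.386)

[2] `<path>` open polyline, #ff00ff→cut S753 F607: (90.549,36.962) → (90.323,135.283) → (91.964,76.164)

[3] `<path>` closed polygon, #ff00ff→cut S753 F607: (10.736,26.925) → (15.146,9.163) → (31.223,55.657) → (91.605,49.227) → (61.504,55.536) → (17.309,109.984) → (10.736,26.925) (closed)

[4] `<path>` rectangle, #ff00ff→cut S753 F607: (38.645,131.183) → (53.553,131.183) → (53.553,121.367) → (38.645,121.367) → (38.645,131.183) (closed)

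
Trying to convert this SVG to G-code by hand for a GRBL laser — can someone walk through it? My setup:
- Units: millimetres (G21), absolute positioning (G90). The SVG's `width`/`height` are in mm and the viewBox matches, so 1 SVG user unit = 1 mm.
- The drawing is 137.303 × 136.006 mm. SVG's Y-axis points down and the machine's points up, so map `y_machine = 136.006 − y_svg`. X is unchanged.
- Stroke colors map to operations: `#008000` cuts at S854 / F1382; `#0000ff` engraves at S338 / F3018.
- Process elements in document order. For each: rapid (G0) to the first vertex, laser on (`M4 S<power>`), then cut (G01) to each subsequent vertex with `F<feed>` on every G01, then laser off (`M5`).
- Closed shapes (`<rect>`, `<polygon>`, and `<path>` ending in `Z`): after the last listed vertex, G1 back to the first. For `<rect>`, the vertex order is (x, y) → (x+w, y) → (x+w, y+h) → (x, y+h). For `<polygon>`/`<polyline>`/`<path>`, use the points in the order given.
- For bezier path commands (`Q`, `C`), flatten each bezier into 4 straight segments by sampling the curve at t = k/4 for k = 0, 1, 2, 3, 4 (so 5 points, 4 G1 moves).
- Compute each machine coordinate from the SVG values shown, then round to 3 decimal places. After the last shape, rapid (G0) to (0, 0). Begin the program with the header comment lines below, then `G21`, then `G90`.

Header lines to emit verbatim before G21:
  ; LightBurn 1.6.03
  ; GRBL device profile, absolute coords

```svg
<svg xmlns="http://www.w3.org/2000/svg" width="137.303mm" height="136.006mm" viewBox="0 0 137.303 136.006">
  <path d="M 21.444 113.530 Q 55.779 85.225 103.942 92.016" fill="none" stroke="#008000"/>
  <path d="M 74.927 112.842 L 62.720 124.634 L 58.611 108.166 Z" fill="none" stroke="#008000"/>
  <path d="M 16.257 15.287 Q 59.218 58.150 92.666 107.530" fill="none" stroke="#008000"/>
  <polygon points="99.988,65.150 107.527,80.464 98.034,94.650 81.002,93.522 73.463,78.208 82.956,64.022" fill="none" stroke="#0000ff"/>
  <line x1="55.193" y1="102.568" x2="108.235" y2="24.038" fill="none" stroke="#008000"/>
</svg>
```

; LightBurn 1.6.03
; GRBL device profile, absolute coords
G21
G90
G0 X21.444 Y22.476
M4 S854
G01 X39.476 Y34.435 F1382
G01 X59.236 Y42.007 F1382
G01 X80.725 Y45.192 F1382
G01 X103.942 Y43.990 F1382
M5
G0 X74.927 Y23.164
M4 S854
G01 X62.720 Y11.372 F1382
G01 X58.611 Y27.840 F1382
G01 X74.927 Y23.164 F1382
M5
G0 X16.257 Y120.719
M4 S854
G01 X37.143 Y98.880 F1382
G01 X56.840 Y76.227 F1382
G01 X75.347 Y52.759 F1382
G01 X92.666 Y28.476 F1382
M5
G0 X99.988 Y70.856
M4 S338
G01 X107.527 Y55.542 F3018
G01 X98.034 Y41.356 F3018
G01 X81.002 Y42.484 F3018
G01 X73.463 Y57.798 F3018
G01 X82.956 Y71.984 F3018
G01 X99.988 Y70.856 F3018
M5
G0 X55.193 Y33.438
M4 S854
G01 X108.235 Y111.968 F1382
M5
G0 X0.000 Y0.000

viewBox `0 0 137.303 136.006` with mm width/height → 1 unit = 1 mm. Flip: y_m = 136.006 − y_svg.

**Shape 1** — `<path>` quadratic bezier, stroke `#008000` → cut (S854, F1382). Control points (SVG): P0=(21.444,113.530), P1=(55.779,85.225), P2=(103.942,92.016); sampled at t=k/4. Machine vertices: (21.444,22.476) → (39.476,34.435) → (59.236,42.007) → (80.725,45.192) → (103.942,43.990). Open path.

**Shape 2** — `<path>` regular polygon, stroke `#008000` → cut (S854, F1382). Machine vertices: (74.927,23.164) → (62.720,11.372) → (58.611,27.840) → (74.927,23.164). Closed: final G1 returns to the first vertex.

**Shape 3** — `<path>` quadratic bezier, stroke `#008000` → cut (S854, F1382). Control points (SVG): P0=(16.257,15.287), P1=(59.218,58.150), P2=(92.666,107.530); sampled at t=k/4. Machine vertices: (16.257,120.719) → (37.143,98.880) → (56.840,76.227) → (75.347,52.759) → (92.666,28.476). Open path.

**Shape 4** — `<polygon>` regular polygon, stroke `#0000ff` → engrave (S338, F3018). Machine vertices: (99.988,70.856) → (107.527,55.542) → (98.034,41.356) → (81.002,42.484) → (73.463,57.798) → (82.956,71.984) → (99.988,70.856). Closed: final G1 returns to the first vertex.

**Shape 5** — `<line>` line segment, stroke `#008000` → cut (S854, F1382). Machine vertices: (55.193,33.438) → (108.235,111.968). Open path.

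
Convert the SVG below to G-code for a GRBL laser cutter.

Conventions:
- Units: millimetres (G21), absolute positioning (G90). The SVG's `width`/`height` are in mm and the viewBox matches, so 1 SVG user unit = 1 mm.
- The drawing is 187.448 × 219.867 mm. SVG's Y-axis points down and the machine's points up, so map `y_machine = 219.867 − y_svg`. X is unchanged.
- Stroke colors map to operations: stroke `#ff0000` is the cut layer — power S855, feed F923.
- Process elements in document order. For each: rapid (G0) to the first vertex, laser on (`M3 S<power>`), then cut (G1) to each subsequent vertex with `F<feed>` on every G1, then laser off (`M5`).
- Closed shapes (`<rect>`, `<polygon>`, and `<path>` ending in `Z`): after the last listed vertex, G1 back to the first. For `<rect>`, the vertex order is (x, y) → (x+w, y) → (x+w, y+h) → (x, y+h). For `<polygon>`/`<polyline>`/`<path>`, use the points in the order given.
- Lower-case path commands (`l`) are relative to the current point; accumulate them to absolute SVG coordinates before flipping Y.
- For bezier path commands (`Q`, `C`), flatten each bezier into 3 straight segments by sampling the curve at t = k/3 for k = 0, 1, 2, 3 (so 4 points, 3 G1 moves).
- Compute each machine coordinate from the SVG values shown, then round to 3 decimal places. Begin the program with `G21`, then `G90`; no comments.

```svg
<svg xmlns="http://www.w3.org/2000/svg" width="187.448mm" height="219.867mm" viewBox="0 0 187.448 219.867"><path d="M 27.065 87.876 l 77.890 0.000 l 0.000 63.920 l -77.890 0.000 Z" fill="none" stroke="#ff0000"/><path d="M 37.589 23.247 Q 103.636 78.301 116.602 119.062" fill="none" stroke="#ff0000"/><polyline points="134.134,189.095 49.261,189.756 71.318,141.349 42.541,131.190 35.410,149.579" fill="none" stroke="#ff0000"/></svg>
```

G21
G90
G0 X27.065 Y131.991
M3 S855
G1 X104.955 Y131.991 F923
G1 X104.955 Y68.071 F923
G1 X27.065 Y68.071 F923
G1 X27.065 Y131.991 F923
M5
G0 X37.589 Y196.620
M3 S855
G1 X75.722 Y161.505 F923
G1 X102.060 Y129.567 F923
G1 X116.602 Y100.805 F923
M5
G0 X134.134 Y30.772
M3 S855
G1 X49.261 Y30.111 F923
G1 X71.318 Y78.518 F923
G1 X42.541 Y88.677 F923
G1 X35.410 Y70.288 F923
M5

viewBox `0 0 187.448 219.867` with mm width/height → 1 unit = 1 mm. Flip: y_m = 219.867 − y_svg.

**Shape 1** — `<path>` rectangle, stroke `#ff0000` → cut (S855, F923). Machine vertices: (27.065,131.991) → (104.955,131.991) → (104.955,68.071) → (27.065,68.071) → (27.065,131.991). Closed: final G1 returns to the first vertex.

**Shape 2** — `<path>` quadratic bezier, stroke `#ff0000` → cut (S855, F923). Control points (SVG): P0=(37.589,23.247), P1=(103.636,78.301), P2=(116.602,119.062); sampled at t=k/3. Machine vertices: (37.589,196.620) → (75.722,161.505) → (102.060,129.567) → (116.602,100.805). Open path.

**Shape 3** — `<polyline>` open polyline, stroke `#ff0000` → cut (S855, F923). Machine vertices: (134.134,30.772) → (49.261,30.111) → (71.318,78.518) → (42.541,88.677) → (35.410,70.288). Open path.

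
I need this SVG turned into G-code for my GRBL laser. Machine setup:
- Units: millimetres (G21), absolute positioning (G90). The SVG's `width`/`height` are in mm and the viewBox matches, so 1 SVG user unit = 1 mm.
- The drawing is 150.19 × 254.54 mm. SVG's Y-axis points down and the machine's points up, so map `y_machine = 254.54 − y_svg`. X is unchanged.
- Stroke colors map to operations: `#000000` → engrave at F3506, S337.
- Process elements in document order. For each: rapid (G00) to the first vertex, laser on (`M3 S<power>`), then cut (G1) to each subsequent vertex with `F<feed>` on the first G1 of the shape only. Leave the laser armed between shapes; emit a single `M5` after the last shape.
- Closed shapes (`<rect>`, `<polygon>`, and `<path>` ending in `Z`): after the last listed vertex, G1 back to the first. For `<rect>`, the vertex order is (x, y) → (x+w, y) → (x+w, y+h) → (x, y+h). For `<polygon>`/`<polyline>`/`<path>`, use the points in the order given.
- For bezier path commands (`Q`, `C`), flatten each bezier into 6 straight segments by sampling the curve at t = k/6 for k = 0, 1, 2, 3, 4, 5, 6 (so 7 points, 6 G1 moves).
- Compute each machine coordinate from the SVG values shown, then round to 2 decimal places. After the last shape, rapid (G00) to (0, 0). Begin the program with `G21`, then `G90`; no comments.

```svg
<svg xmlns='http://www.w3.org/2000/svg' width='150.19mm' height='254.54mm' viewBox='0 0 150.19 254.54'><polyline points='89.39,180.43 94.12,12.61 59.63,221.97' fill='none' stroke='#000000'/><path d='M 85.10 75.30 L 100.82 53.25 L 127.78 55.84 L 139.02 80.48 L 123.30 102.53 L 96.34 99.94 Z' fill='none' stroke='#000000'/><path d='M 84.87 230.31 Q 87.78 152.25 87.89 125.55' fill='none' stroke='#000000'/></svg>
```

G21
G90
G00 X89.39 Y74.11
M3 S337
G1 X94.12 Y241.93 F3506
G1 X59.63 Y32.57
G00 X85.10 Y179.24
M3 S337
G1 X100.82 Y201.29 F3506
G1 X127.78 Y198.70
G1 X139.02 Y174.06
G1 X123.30 Y152.01
G1 X96.34 Y154.60
G1 X85.10 Y179.24
G00 X84.87 Y24.23
M3 S337
G1 X85.76 Y48.82 F3506
G1 X86.50 Y70.56
G1 X87.08 Y89.45
G1 X87.51 Y105.48
G1 X87.78 Y118.66
G1 X87.89 Y128.99
M5
G00 X0.00 Y0.00

Since the viewBox matches the mm dimensions, user units are millimetres directly. The only transform is the Y-flip y_m = 254.54 − y_svg.

Shape 1 is a open polyline drawn with `<polyline>`. Its stroke #000000 means engrave at S337, F3506. After flipping Y the toolpath is (89.39,74.11) → (94.12,241.93) → (59.63,32.57).

Shape 2 is a regular polygon drawn with `<path>`. Its stroke #000000 means engrave at S337, F3506. After flipping Y the toolpath is (85.10,179.24) → (100.82,201.29) → (127.78,198.70) → (139.02,174.06) → (123.30,152.01) → (96.34,154.60) → (85.10,179.24), returning to the start.

Shape 3 is a quadratic bezier drawn with `<path>`. Its stroke #000000 means engrave at S337, F3506. After flipping Y the toolpath is (84.87,24.23) → (85.76,48.82) → (86.50,70.56) → (87.08,89.45) → (87.51,105.48) → (87.78,118.66) → (87.89,128.99).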